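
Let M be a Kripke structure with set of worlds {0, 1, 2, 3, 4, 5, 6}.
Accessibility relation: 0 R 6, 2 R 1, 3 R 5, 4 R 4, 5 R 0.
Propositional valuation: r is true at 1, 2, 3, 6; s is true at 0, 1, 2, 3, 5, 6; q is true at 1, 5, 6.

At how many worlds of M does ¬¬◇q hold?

3

Recall that ◇ψ holds at a world iff ψ holds at some accessible world.
Let φ = ¬¬◇q. Evaluate φ at each world:
  0 (successors {6}): φ is true.
  1 (successors ∅): φ is false.
  2 (successors {1}): φ is true.
  3 (successors {5}): φ is true.
  4 (successors {4}): φ is false.
  5 (successors {0}): φ is false.
  6 (successors ∅): φ is false.
For instance, at 5:
  At 5: ¬◇q is true, so ¬¬◇q is false.
    At 5: ◇q is false, so ¬◇q is true.
      At 5: ◇q requires q at some successor in {0}.
        At 0: q is false.
      So ◇q is false at 5.
Satisfying worlds: {0, 2, 3}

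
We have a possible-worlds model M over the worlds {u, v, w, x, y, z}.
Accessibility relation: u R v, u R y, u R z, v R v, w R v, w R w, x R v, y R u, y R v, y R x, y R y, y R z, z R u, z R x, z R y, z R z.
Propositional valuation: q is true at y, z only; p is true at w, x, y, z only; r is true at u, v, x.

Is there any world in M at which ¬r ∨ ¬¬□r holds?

Yes

Let φ = ¬r ∨ ¬¬□r. Evaluate φ at each world:
  u (successors {v, y, z}): φ is false.
  v (successors {v}): φ is true.
  w (successors {v, w}): φ is true.
  x (successors {v}): φ is true.
  y (successors {u, v, x, y, z}): φ is true.
  z (successors {u, x, y, z}): φ is true.
Detail at v (witness):
  At v: ¬r is false, ¬¬□r is true, so ¬r ∨ ¬¬□r is true.
    At v: ¬□r is false, so ¬¬□r is true.
      At v: □r is true, so ¬□r is false.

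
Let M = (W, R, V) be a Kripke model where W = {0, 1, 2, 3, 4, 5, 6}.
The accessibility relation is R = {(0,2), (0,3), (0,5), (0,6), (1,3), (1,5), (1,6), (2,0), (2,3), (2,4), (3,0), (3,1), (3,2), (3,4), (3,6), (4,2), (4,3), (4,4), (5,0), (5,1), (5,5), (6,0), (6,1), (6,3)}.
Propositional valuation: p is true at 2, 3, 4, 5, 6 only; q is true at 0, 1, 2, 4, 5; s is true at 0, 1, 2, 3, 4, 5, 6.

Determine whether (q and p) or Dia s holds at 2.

Yes

At 2: q and p is true, Dia s is true, so (q and p) or Dia s is true.
  At 2: Dia s requires s at some successor in {0, 3, 4}.
    s holds at 0, so Dia s is true at 2.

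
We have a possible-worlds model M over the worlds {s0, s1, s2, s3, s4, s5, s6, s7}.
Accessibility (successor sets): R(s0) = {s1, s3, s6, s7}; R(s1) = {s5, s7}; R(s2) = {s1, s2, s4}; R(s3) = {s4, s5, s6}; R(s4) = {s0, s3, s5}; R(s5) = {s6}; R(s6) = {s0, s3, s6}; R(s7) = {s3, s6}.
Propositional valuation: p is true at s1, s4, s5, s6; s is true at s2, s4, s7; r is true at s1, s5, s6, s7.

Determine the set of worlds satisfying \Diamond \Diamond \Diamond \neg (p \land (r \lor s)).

Recall that \Diamond ψ holds at a world iff ψ holds at some accessible world.
Let φ = \Diamond \Diamond \Diamond \neg (p \land (r \lor s)). Evaluate φ at each world:
  s0 (successors {s1, s3, s6, s7}): φ is true.
  s1 (successors {s5, s7}): φ is true.
  s2 (successors {s1, s2, s4}): φ is true.
  s3 (successors {s4, s5, s6}): φ is true.
  s4 (successors {s0, s3, s5}): φ is true.
  s5 (successors {s6}): φ is true.
  s6 (successors {s0, s3, s6}): φ is true.
  s7 (successors {s3, s6}): φ is true.
For instance, at s0:
  At s0: \Diamond \Diamond \Diamond \neg (p \land (r \lor s)) requires \Diamond \Diamond \neg (p \land (r \lor s)) at some successor in {s1, s3, s6, s7}.
    \Diamond \Diamond \neg (p \land (r \lor s)) holds at s1, so \Diamond \Diamond \Diamond \neg (p \land (r \lor s)) is true at s0.
      At s1: \Diamond \Diamond \neg (p \land (r \lor s)) requires \Diamond \neg (p \land (r \lor s)) at some successor in {s5, s7}.
        \Diamond \neg (p \land (r \lor s)) holds at s7, so \Diamond \Diamond \neg (p \land (r \lor s)) is true at s1.
Satisfying worlds: {s0, s1, s2, s3, s4, s5, s6, s7}

s0, s1, s2, s3, s4, s5, s6, s7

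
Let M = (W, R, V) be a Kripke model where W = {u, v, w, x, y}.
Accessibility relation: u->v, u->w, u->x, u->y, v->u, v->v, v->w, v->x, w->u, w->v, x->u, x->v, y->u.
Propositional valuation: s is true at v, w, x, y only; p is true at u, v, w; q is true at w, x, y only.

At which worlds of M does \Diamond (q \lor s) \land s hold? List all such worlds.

Let φ = \Diamond (q \lor s) \land s. Evaluate φ at each world:
  u (successors {v, w, x, y}): φ is false.
  v (successors {u, v, w, x}): φ is true.
  w (successors {u, v}): φ is true.
  x (successors {u, v}): φ is true.
  y (successors {u}): φ is false.
For instance, at y:
  At y: \Diamond (q \lor s) is false, s is true, so \Diamond (q \lor s) \land s is false.
    At y: \Diamond (q \lor s) requires q \lor s at some successor in {u}.
      At u: q \lor s is false.
    So \Diamond (q \lor s) is false at y.
Satisfying worlds: {v, w, x}

v, w, x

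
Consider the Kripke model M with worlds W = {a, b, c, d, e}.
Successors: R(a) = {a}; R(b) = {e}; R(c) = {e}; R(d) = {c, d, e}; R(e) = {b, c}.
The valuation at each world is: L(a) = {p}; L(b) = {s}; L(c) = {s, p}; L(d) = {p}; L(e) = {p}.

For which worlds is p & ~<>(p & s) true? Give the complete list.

a, c

Let φ = p & ~<>(p & s). Evaluate φ at each world:
  a (successors {a}): φ is true.
  b (successors {e}): φ is false.
  c (successors {e}): φ is true.
  d (successors {c, d, e}): φ is false.
  e (successors {b, c}): φ is false.
For instance, at d:
  At d: p is true, ~<>(p & s) is false, so p & ~<>(p & s) is false.
    At d: <>(p & s) is true, so ~<>(p & s) is false.
      At d: <>(p & s) requires p & s at some successor in {c, d, e}.
        p & s holds at c, so <>(p & s) is true at d.
Satisfying worlds: {a, c}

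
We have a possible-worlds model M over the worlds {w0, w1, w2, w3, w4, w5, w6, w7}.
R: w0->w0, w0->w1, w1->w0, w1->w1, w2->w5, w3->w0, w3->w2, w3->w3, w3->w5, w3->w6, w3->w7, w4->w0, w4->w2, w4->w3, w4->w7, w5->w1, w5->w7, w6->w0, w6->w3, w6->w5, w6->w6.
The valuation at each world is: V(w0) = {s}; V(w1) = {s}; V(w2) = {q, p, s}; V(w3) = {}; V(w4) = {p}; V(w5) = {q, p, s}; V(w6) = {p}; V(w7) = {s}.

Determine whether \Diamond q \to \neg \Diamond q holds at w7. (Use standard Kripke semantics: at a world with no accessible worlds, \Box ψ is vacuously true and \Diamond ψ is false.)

Yes

At w7: \Diamond q is false, \neg \Diamond q is true, so \Diamond q \to \neg \Diamond q is true.
  At w7: no accessible worlds, so \Diamond q is false.
  At w7: \Diamond q is false, so \neg \Diamond q is true.
    At w7: no accessible worlds, so \Diamond q is false.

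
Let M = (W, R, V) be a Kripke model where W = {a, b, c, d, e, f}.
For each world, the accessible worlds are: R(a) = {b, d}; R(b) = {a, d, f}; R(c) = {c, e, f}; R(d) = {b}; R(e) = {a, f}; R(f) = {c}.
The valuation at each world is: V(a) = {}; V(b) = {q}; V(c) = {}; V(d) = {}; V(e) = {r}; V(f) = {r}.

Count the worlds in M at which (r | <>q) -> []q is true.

3

Let φ = (r | <>q) -> []q. Evaluate φ at each world:
  a (successors {b, d}): φ is false.
  b (successors {a, d, f}): φ is true.
  c (successors {c, e, f}): φ is true.
  d (successors {b}): φ is true.
  e (successors {a, f}): φ is false.
  f (successors {c}): φ is false.
For instance, at a:
  At a: r | <>q is true, []q is false, so (r | <>q) -> []q is false.
    At a: r is false, <>q is true, so r | <>q is true.
      At a: <>q requires q at some successor in {b, d}.
        q holds at b, so <>q is true at a.
    At a: []q requires q at every successor {b, d}.
      q fails at d, so []q is false at a.
Satisfying worlds: {b, c, d}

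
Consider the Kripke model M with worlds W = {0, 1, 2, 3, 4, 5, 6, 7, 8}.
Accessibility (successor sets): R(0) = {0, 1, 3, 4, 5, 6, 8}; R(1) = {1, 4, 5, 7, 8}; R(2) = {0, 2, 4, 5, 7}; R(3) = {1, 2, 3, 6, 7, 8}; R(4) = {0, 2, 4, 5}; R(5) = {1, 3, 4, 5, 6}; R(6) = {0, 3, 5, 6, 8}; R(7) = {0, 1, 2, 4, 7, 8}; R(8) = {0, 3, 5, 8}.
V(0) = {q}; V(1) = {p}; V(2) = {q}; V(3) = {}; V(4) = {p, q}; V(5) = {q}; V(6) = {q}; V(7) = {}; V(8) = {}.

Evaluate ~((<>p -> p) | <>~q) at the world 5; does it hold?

At 5: (<>p -> p) | <>~q is true, so ~((<>p -> p) | <>~q) is false.
  At 5: <>p -> p is false, <>~q is true, so (<>p -> p) | <>~q is true.
    At 5: <>p is true, p is false, so <>p -> p is false.
      At 5: <>p requires p at some successor in {1, 3, 4, 5, 6}.
        p holds at 1, so <>p is true at 5.
    At 5: <>~q requires ~q at some successor in {1, 3, 4, 5, 6}.
      ~q holds at 1, so <>~q is true at 5.

No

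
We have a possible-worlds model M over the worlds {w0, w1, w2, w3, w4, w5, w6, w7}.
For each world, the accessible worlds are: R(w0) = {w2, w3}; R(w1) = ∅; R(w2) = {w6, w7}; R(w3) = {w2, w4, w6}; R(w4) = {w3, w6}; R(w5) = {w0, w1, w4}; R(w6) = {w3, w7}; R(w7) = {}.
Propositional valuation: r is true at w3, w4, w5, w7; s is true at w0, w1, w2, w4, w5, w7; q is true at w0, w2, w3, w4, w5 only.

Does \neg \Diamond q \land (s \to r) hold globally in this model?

Let φ = \neg \Diamond q \land (s \to r). Evaluate φ at each world:
  w0 (successors {w2, w3}): φ is false.
  w1 (successors ∅): φ is false.
  w2 (successors {w6, w7}): φ is false.
  w3 (successors {w2, w4, w6}): φ is false.
  w4 (successors {w3, w6}): φ is false.
  w5 (successors {w0, w1, w4}): φ is false.
  w6 (successors {w3, w7}): φ is false.
  w7 (successors ∅): φ is true.
Detail at w0 (counterexample):
  At w0: \neg \Diamond q is false, s \to r is false, so \neg \Diamond q \land (s \to r) is false.
    At w0: \Diamond q is true, so \neg \Diamond q is false.
      At w0: \Diamond q requires q at some successor in {w2, w3}.
        q holds at w2, so \Diamond q is true at w0.

No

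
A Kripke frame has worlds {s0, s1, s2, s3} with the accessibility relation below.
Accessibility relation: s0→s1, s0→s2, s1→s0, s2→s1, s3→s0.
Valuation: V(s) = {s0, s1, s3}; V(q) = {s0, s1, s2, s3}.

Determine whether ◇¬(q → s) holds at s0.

Yes

Recall that ◇ψ holds at a world iff ψ holds at some accessible world.
At s0: ◇¬(q → s) requires ¬(q → s) at some successor in {s1, s2}.
  ¬(q → s) holds at s2, so ◇¬(q → s) is true at s0.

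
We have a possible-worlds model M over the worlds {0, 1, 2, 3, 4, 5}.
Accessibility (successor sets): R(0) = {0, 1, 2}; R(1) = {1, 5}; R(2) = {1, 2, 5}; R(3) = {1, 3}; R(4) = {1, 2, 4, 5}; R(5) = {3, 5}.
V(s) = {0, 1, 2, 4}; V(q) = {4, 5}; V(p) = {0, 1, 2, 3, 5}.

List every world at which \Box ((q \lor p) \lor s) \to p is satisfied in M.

0, 1, 2, 3, 5

Let φ = \Box ((q \lor p) \lor s) \to p. Evaluate φ at each world:
  0 (successors {0, 1, 2}): φ is true.
  1 (successors {1, 5}): φ is true.
  2 (successors {1, 2, 5}): φ is true.
  3 (successors {1, 3}): φ is true.
  4 (successors {1, 2, 4, 5}): φ is false.
  5 (successors {3, 5}): φ is true.
For instance, at 3:
  At 3: \Box ((q \lor p) \lor s) is true, p is true, so \Box ((q \lor p) \lor s) \to p is true.
    At 3: \Box ((q \lor p) \lor s) requires (q \lor p) \lor s at every successor {1, 3}.
      At 1: (q \lor p) \lor s is true.
      At 3: (q \lor p) \lor s is true.
    So \Box ((q \lor p) \lor s) is true at 3.
Satisfying worlds: {0, 1, 2, 3, 5}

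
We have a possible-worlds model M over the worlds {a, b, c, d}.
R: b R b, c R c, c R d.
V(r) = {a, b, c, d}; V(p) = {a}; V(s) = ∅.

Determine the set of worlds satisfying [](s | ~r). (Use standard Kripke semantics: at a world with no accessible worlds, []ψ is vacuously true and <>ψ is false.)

Recall that []ψ holds at a world iff ψ holds at every accessible world, and <>ψ holds iff ψ holds at some accessible world.
Let φ = [](s | ~r). Evaluate φ at each world:
  a (successors ∅): φ is true.
  b (successors {b}): φ is false.
  c (successors {c, d}): φ is false.
  d (successors ∅): φ is true.
For instance, at c:
  At c: [](s | ~r) requires s | ~r at every successor {c, d}.
    s | ~r fails at c, so [](s | ~r) is false at c.
Satisfying worlds: {a, d}

a, d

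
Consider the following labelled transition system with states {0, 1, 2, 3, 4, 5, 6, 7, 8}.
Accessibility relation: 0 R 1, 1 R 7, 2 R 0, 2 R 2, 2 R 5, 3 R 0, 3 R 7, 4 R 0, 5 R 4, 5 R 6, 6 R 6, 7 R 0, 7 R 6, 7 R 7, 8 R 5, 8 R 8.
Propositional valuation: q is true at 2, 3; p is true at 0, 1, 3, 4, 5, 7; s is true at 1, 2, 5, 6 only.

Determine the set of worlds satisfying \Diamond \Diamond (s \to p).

Let φ = \Diamond \Diamond (s \to p). Evaluate φ at each world:
  0 (successors {1}): φ is true.
  1 (successors {7}): φ is true.
  2 (successors {0, 2, 5}): φ is true.
  3 (successors {0, 7}): φ is true.
  4 (successors {0}): φ is true.
  5 (successors {4, 6}): φ is true.
  6 (successors {6}): φ is false.
  7 (successors {0, 6, 7}): φ is true.
  8 (successors {5, 8}): φ is true.
For instance, at 4:
  At 4: \Diamond \Diamond (s \to p) requires \Diamond (s \to p) at some successor in {0}.
    \Diamond (s \to p) holds at 0, so \Diamond \Diamond (s \to p) is true at 4.
      At 0: \Diamond (s \to p) requires s \to p at some successor in {1}.
        s \to p holds at 1, so \Diamond (s \to p) is true at 0.
Satisfying worlds: {0, 1, 2, 3, 4, 5, 7, 8}

0, 1, 2, 3, 4, 5, 7, 8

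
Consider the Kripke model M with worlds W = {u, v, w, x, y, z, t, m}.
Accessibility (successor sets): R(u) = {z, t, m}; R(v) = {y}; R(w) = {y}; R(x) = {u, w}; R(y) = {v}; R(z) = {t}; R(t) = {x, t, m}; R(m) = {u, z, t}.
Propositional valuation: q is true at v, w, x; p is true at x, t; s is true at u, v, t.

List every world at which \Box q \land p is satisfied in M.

none

Let φ = \Box q \land p. Evaluate φ at each world:
  u (successors {z, t, m}): φ is false.
  v (successors {y}): φ is false.
  w (successors {y}): φ is false.
  x (successors {u, w}): φ is false.
  y (successors {v}): φ is false.
  z (successors {t}): φ is false.
  t (successors {x, t, m}): φ is false.
  m (successors {u, z, t}): φ is false.
For instance, at y:
  At y: \Box q is true, p is false, so \Box q \land p is false.
    At y: \Box q requires q at every successor {v}.
      At v: q is true.
    So \Box q is true at y.
Satisfying worlds: none.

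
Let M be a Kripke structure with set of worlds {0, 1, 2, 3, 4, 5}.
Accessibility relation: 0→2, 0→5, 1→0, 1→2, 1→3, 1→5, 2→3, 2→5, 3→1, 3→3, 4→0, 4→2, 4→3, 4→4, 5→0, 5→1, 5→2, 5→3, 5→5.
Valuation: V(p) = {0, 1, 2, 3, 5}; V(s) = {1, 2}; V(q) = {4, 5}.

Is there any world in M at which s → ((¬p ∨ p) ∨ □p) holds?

Let φ = s → ((¬p ∨ p) ∨ □p). Evaluate φ at each world:
  0 (successors {2, 5}): φ is true.
  1 (successors {0, 2, 3, 5}): φ is true.
  2 (successors {3, 5}): φ is true.
  3 (successors {1, 3}): φ is true.
  4 (successors {0, 2, 3, 4}): φ is true.
  5 (successors {0, 1, 2, 3, 5}): φ is true.
Detail at 0 (witness):
  At 0: s is false, (¬p ∨ p) ∨ □p is true, so s → ((¬p ∨ p) ∨ □p) is true.
    At 0: ¬p ∨ p is true, □p is true, so (¬p ∨ p) ∨ □p is true.
      At 0: □p requires p at every successor {2, 5}.
        At 2: p is true.
        At 5: p is true.
      So □p is true at 0.

Yes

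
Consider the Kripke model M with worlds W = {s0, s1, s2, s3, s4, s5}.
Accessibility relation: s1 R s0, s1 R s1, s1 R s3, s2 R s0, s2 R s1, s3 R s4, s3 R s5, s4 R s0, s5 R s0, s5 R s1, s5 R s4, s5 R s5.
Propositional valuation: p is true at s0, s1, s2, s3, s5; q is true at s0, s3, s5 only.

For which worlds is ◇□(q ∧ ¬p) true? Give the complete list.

s1, s2, s4, s5

Let φ = ◇□(q ∧ ¬p). Evaluate φ at each world:
  s0 (successors ∅): φ is false.
  s1 (successors {s0, s1, s3}): φ is true.
  s2 (successors {s0, s1}): φ is true.
  s3 (successors {s4, s5}): φ is false.
  s4 (successors {s0}): φ is true.
  s5 (successors {s0, s1, s4, s5}): φ is true.
For instance, at s1:
  At s1: ◇□(q ∧ ¬p) requires □(q ∧ ¬p) at some successor in {s0, s1, s3}.
    □(q ∧ ¬p) holds at s0, so ◇□(q ∧ ¬p) is true at s1.
      At s0: no accessible worlds, so □(q ∧ ¬p) holds vacuously.
Satisfying worlds: {s1, s2, s4, s5}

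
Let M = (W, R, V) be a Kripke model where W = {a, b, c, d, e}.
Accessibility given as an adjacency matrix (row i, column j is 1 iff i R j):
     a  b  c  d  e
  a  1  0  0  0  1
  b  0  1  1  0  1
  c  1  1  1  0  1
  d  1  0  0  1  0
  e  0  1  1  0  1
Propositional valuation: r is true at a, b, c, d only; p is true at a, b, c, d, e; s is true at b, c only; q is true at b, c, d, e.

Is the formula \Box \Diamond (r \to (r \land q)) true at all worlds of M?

Let φ = \Box \Diamond (r \to (r \land q)). Evaluate φ at each world:
  a (successors {a, e}): φ is true.
  b (successors {b, c, e}): φ is true.
  c (successors {a, b, c, e}): φ is true.
  d (successors {a, d}): φ is true.
  e (successors {b, c, e}): φ is true.
For instance, at d:
  At d: \Box \Diamond (r \to (r \land q)) requires \Diamond (r \to (r \land q)) at every successor {a, d}.
      At a: \Diamond (r \to (r \land q)) requires r \to (r \land q) at some successor in {a, e}.
        r \to (r \land q) holds at e, so \Diamond (r \to (r \land q)) is true at a.
      At d: \Diamond (r \to (r \land q)) requires r \to (r \land q) at some successor in {a, d}.
        r \to (r \land q) holds at d, so \Diamond (r \to (r \land q)) is true at d.
  So \Box \Diamond (r \to (r \land q)) is true at d.

Yes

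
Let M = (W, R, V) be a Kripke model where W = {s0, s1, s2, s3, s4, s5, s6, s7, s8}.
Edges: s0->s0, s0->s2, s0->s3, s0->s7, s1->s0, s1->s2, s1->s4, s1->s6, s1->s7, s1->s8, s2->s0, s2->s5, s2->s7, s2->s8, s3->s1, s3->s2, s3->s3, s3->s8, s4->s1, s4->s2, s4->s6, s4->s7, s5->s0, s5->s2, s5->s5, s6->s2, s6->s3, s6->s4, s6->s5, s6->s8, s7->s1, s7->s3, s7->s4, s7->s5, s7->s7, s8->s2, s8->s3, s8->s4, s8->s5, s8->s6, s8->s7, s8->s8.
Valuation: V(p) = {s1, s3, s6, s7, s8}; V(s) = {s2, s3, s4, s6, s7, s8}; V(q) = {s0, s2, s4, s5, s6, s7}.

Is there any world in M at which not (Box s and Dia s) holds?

Yes

Recall that Box ψ holds at a world iff ψ holds at every accessible world, and Dia ψ holds iff ψ holds at some accessible world.
Let φ = not (Box s and Dia s). Evaluate φ at each world:
  s0 (successors {s0, s2, s3, s7}): φ is true.
  s1 (successors {s0, s2, s4, s6, s7, s8}): φ is true.
  s2 (successors {s0, s5, s7, s8}): φ is true.
  s3 (successors {s1, s2, s3, s8}): φ is true.
  s4 (successors {s1, s2, s6, s7}): φ is true.
  s5 (successors {s0, s2, s5}): φ is true.
  s6 (successors {s2, s3, s4, s5, s8}): φ is true.
  s7 (successors {s1, s3, s4, s5, s7}): φ is true.
  s8 (successors {s2, s3, s4, s5, s6, s7, s8}): φ is true.
Detail at s0 (witness):
  At s0: Box s and Dia s is false, so not (Box s and Dia s) is true.
    At s0: Box s is false, Dia s is true, so Box s and Dia s is false.
      At s0: Box s requires s at every successor {s0, s2, s3, s7}.
        s fails at s0, so Box s is false at s0.
      At s0: Dia s requires s at some successor in {s0, s2, s3, s7}.
        s holds at s2, so Dia s is true at s0.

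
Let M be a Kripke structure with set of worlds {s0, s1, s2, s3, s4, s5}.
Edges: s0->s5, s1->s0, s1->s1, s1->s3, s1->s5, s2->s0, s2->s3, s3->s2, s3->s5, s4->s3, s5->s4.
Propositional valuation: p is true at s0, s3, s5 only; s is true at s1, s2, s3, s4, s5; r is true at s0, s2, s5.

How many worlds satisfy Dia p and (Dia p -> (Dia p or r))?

5

Let φ = Dia p and (Dia p -> (Dia p or r)). Evaluate φ at each world:
  s0 (successors {s5}): φ is true.
  s1 (successors {s0, s1, s3, s5}): φ is true.
  s2 (successors {s0, s3}): φ is true.
  s3 (successors {s2, s5}): φ is true.
  s4 (successors {s3}): φ is true.
  s5 (successors {s4}): φ is false.
For instance, at s2:
  At s2: Dia p is true, Dia p -> (Dia p or r) is true, so Dia p and (Dia p -> (Dia p or r)) is true.
    At s2: Dia p requires p at some successor in {s0, s3}.
      p holds at s0, so Dia p is true at s2.
    At s2: Dia p is true, Dia p or r is true, so Dia p -> (Dia p or r) is true.
      At s2: Dia p requires p at some successor in {s0, s3}.
        p holds at s0, so Dia p is true at s2.
      At s2: Dia p is true, r is true, so Dia p or r is true.
Satisfying worlds: {s0, s1, s2, s3, s4}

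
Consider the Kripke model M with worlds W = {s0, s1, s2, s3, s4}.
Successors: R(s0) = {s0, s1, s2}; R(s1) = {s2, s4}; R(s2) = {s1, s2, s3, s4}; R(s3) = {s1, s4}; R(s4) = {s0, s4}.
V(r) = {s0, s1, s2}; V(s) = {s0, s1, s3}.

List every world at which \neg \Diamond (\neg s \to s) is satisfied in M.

s1

Recall that \Diamond ψ holds at a world iff ψ holds at some accessible world.
Let φ = \neg \Diamond (\neg s \to s). Evaluate φ at each world:
  s0 (successors {s0, s1, s2}): φ is false.
  s1 (successors {s2, s4}): φ is true.
  s2 (successors {s1, s2, s3, s4}): φ is false.
  s3 (successors {s1, s4}): φ is false.
  s4 (successors {s0, s4}): φ is false.
For instance, at s0:
  At s0: \Diamond (\neg s \to s) is true, so \neg \Diamond (\neg s \to s) is false.
    At s0: \Diamond (\neg s \to s) requires \neg s \to s at some successor in {s0, s1, s2}.
      \neg s \to s holds at s0, so \Diamond (\neg s \to s) is true at s0.
Satisfying worlds: {s1}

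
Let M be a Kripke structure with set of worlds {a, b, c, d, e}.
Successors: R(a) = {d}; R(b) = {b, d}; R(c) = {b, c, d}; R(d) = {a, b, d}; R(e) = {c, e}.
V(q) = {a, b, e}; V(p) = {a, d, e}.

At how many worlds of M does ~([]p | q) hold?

Let φ = ~([]p | q). Evaluate φ at each world:
  a (successors {d}): φ is false.
  b (successors {b, d}): φ is false.
  c (successors {b, c, d}): φ is true.
  d (successors {a, b, d}): φ is true.
  e (successors {c, e}): φ is false.
For instance, at c:
  At c: []p | q is false, so ~([]p | q) is true.
    At c: []p is false, q is false, so []p | q is false.
      At c: []p requires p at every successor {b, c, d}.
        p fails at b, so []p is false at c.
Satisfying worlds: {c, d}

2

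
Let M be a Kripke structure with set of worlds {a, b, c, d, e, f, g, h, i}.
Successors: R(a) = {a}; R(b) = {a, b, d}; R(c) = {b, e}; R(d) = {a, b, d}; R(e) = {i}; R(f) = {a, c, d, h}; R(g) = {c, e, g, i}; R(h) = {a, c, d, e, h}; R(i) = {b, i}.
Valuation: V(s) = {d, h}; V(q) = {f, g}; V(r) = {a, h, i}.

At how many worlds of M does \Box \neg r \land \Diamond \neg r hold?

1

Let φ = \Box \neg r \land \Diamond \neg r. Evaluate φ at each world:
  a (successors {a}): φ is false.
  b (successors {a, b, d}): φ is false.
  c (successors {b, e}): φ is true.
  d (successors {a, b, d}): φ is false.
  e (successors {i}): φ is false.
  f (successors {a, c, d, h}): φ is false.
  g (successors {c, e, g, i}): φ is false.
  h (successors {a, c, d, e, h}): φ is false.
  i (successors {b, i}): φ is false.
For instance, at b:
  At b: \Box \neg r is false, \Diamond \neg r is true, so \Box \neg r \land \Diamond \neg r is false.
    At b: \Box \neg r requires \neg r at every successor {a, b, d}.
      \neg r fails at a, so \Box \neg r is false at b.
    At b: \Diamond \neg r requires \neg r at some successor in {a, b, d}.
      \neg r holds at b, so \Diamond \neg r is true at b.
Satisfying worlds: {c}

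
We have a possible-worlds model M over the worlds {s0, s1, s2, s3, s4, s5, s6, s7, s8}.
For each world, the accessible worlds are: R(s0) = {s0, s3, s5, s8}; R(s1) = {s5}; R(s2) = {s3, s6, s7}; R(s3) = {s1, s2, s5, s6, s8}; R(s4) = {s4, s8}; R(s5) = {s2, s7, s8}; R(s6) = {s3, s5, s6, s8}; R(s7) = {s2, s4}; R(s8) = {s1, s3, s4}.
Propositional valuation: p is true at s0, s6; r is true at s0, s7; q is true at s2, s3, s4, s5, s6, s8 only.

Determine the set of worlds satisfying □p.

Let φ = □p. Evaluate φ at each world:
  s0 (successors {s0, s3, s5, s8}): φ is false.
  s1 (successors {s5}): φ is false.
  s2 (successors {s3, s6, s7}): φ is false.
  s3 (successors {s1, s2, s5, s6, s8}): φ is false.
  s4 (successors {s4, s8}): φ is false.
  s5 (successors {s2, s7, s8}): φ is false.
  s6 (successors {s3, s5, s6, s8}): φ is false.
  s7 (successors {s2, s4}): φ is false.
  s8 (successors {s1, s3, s4}): φ is false.
For instance, at s6:
  At s6: □p requires p at every successor {s3, s5, s6, s8}.
    p fails at s3, so □p is false at s6.
Satisfying worlds: none.

none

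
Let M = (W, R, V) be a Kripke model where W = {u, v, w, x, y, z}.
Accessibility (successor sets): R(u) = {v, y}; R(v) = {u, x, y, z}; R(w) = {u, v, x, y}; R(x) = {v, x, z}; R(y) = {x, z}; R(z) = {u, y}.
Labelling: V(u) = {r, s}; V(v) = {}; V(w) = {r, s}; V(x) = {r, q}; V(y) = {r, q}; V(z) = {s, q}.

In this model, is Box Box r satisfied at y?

At y: Box Box r requires Box r at every successor {x, z}.
  Box r fails at x, so Box Box r is false at y.
    At x: Box r requires r at every successor {v, x, z}.
      r fails at v, so Box r is false at x.

No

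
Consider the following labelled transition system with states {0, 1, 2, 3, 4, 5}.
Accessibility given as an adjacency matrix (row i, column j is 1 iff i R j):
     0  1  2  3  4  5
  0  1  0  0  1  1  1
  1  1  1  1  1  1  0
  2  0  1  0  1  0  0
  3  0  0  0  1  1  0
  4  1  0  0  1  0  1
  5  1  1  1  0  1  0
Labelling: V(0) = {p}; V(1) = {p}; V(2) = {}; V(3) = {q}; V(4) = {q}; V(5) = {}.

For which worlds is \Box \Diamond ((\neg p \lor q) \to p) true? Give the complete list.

Let φ = \Box \Diamond ((\neg p \lor q) \to p). Evaluate φ at each world:
  0 (successors {0, 3, 4, 5}): φ is false.
  1 (successors {0, 1, 2, 3, 4}): φ is false.
  2 (successors {1, 3}): φ is false.
  3 (successors {3, 4}): φ is false.
  4 (successors {0, 3, 5}): φ is false.
  5 (successors {0, 1, 2, 4}): φ is true.
For instance, at 1:
  At 1: \Box \Diamond ((\neg p \lor q) \to p) requires \Diamond ((\neg p \lor q) \to p) at every successor {0, 1, 2, 3, 4}.
    \Diamond ((\neg p \lor q) \to p) fails at 3, so \Box \Diamond ((\neg p \lor q) \to p) is false at 1.
      At 3: \Diamond ((\neg p \lor q) \to p) requires (\neg p \lor q) \to p at some successor in {3, 4}.
        At 3: (\neg p \lor q) \to p is false.
        At 4: (\neg p \lor q) \to p is false.
      So \Diamond ((\neg p \lor q) \to p) is false at 3.
Satisfying worlds: {5}

5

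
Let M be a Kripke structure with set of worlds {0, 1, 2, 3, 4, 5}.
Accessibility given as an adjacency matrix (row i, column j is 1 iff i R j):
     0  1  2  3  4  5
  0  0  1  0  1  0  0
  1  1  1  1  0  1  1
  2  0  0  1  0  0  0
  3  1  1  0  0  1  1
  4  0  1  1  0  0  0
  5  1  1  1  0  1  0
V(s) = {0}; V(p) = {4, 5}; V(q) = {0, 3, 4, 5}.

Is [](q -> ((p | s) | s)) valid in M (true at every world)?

Let φ = [](q -> ((p | s) | s)). Evaluate φ at each world:
  0 (successors {1, 3}): φ is false.
  1 (successors {0, 1, 2, 4, 5}): φ is true.
  2 (successors {2}): φ is true.
  3 (successors {0, 1, 4, 5}): φ is true.
  4 (successors {1, 2}): φ is true.
  5 (successors {0, 1, 2, 4}): φ is true.
Detail at 0 (counterexample):
  At 0: [](q -> ((p | s) | s)) requires q -> ((p | s) | s) at every successor {1, 3}.
    q -> ((p | s) | s) fails at 3, so [](q -> ((p | s) | s)) is false at 0.

No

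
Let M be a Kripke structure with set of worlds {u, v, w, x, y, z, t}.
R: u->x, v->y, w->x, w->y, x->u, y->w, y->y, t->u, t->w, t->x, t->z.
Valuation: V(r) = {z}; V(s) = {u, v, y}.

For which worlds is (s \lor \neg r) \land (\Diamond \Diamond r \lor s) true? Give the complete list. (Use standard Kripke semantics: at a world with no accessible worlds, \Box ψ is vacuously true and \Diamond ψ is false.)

u, v, y

Recall that \Diamond ψ holds at a world iff ψ holds at some accessible world.
Let φ = (s \lor \neg r) \land (\Diamond \Diamond r \lor s). Evaluate φ at each world:
  u (successors {x}): φ is true.
  v (successors {y}): φ is true.
  w (successors {x, y}): φ is false.
  x (successors {u}): φ is false.
  y (successors {w, y}): φ is true.
  z (successors ∅): φ is false.
  t (successors {u, w, x, z}): φ is false.
For instance, at v:
  At v: s \lor \neg r is true, \Diamond \Diamond r \lor s is true, so (s \lor \neg r) \land (\Diamond \Diamond r \lor s) is true.
    At v: \Diamond \Diamond r is false, s is true, so \Diamond \Diamond r \lor s is true.
      At v: \Diamond \Diamond r requires \Diamond r at some successor in {y}.
        At y: \Diamond r is false.
      So \Diamond \Diamond r is false at v.
Satisfying worlds: {u, v, y}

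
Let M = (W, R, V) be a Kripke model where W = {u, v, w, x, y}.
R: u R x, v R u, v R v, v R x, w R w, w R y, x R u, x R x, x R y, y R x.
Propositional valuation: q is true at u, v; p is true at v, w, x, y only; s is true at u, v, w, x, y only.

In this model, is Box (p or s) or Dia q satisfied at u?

Yes

At u: Box (p or s) is true, Dia q is false, so Box (p or s) or Dia q is true.
  At u: Box (p or s) requires p or s at every successor {x}.
    At x: p or s is true.
  So Box (p or s) is true at u.
  At u: Dia q requires q at some successor in {x}.
    At x: q is false.
  So Dia q is false at u.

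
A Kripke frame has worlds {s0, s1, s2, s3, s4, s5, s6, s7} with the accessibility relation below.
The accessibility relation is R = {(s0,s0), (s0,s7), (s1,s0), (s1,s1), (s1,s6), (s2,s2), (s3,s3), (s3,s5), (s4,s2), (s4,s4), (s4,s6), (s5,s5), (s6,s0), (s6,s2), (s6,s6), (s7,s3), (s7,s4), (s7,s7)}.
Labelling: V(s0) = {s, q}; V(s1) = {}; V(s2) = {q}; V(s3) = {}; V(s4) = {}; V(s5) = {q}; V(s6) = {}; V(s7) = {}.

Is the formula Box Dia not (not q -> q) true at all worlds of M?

No

Let φ = Box Dia not (not q -> q). Evaluate φ at each world:
  s0 (successors {s0, s7}): φ is true.
  s1 (successors {s0, s1, s6}): φ is true.
  s2 (successors {s2}): φ is false.
  s3 (successors {s3, s5}): φ is false.
  s4 (successors {s2, s4, s6}): φ is false.
  s5 (successors {s5}): φ is false.
  s6 (successors {s0, s2, s6}): φ is false.
  s7 (successors {s3, s4, s7}): φ is true.
Detail at s2 (counterexample):
  At s2: Box Dia not (not q -> q) requires Dia not (not q -> q) at every successor {s2}.
    Dia not (not q -> q) fails at s2, so Box Dia not (not q -> q) is false at s2.
      At s2: Dia not (not q -> q) requires not (not q -> q) at some successor in {s2}.
        At s2: not (not q -> q) is false.
      So Dia not (not q -> q) is false at s2.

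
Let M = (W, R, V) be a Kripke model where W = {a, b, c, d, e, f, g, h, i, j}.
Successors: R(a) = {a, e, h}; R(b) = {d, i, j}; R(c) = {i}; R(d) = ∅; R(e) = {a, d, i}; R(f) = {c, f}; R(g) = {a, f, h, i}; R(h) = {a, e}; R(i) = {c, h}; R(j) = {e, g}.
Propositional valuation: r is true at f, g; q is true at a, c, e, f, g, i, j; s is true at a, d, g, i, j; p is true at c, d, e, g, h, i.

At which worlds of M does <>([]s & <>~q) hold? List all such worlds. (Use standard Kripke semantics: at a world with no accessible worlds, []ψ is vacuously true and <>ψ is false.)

Let φ = <>([]s & <>~q). Evaluate φ at each world:
  a (successors {a, e, h}): φ is true.
  b (successors {d, i, j}): φ is false.
  c (successors {i}): φ is false.
  d (successors ∅): φ is false.
  e (successors {a, d, i}): φ is false.
  f (successors {c, f}): φ is false.
  g (successors {a, f, h, i}): φ is false.
  h (successors {a, e}): φ is true.
  i (successors {c, h}): φ is false.
  j (successors {e, g}): φ is true.
For instance, at i:
  At i: <>([]s & <>~q) requires []s & <>~q at some successor in {c, h}.
    At c: []s & <>~q is false.
    At h: []s & <>~q is false.
  So <>([]s & <>~q) is false at i.
Satisfying worlds: {a, h, j}

a, h, j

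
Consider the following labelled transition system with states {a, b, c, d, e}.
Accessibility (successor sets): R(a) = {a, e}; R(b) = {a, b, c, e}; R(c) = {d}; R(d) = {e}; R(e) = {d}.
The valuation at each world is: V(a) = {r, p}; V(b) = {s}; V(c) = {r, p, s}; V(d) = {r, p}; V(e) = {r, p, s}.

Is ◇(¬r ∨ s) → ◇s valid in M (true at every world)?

Let φ = ◇(¬r ∨ s) → ◇s. Evaluate φ at each world:
  a (successors {a, e}): φ is true.
  b (successors {a, b, c, e}): φ is true.
  c (successors {d}): φ is true.
  d (successors {e}): φ is true.
  e (successors {d}): φ is true.
For instance, at d:
  At d: ◇(¬r ∨ s) is true, ◇s is true, so ◇(¬r ∨ s) → ◇s is true.
    At d: ◇(¬r ∨ s) requires ¬r ∨ s at some successor in {e}.
      ¬r ∨ s holds at e, so ◇(¬r ∨ s) is true at d.
    At d: ◇s requires s at some successor in {e}.
      s holds at e, so ◇s is true at d.

Yes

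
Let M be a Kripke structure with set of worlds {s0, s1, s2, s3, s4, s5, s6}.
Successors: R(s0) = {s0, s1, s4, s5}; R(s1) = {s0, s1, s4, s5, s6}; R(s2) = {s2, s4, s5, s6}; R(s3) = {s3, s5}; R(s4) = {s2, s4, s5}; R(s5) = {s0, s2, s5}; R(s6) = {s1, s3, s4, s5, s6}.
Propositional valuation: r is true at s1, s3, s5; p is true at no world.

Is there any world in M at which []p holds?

No

Let φ = []p. Evaluate φ at each world:
  s0 (successors {s0, s1, s4, s5}): φ is false.
  s1 (successors {s0, s1, s4, s5, s6}): φ is false.
  s2 (successors {s2, s4, s5, s6}): φ is false.
  s3 (successors {s3, s5}): φ is false.
  s4 (successors {s2, s4, s5}): φ is false.
  s5 (successors {s0, s2, s5}): φ is false.
  s6 (successors {s1, s3, s4, s5, s6}): φ is false.
For instance, at s4:
  At s4: []p requires p at every successor {s2, s4, s5}.
    p fails at s2, so []p is false at s4.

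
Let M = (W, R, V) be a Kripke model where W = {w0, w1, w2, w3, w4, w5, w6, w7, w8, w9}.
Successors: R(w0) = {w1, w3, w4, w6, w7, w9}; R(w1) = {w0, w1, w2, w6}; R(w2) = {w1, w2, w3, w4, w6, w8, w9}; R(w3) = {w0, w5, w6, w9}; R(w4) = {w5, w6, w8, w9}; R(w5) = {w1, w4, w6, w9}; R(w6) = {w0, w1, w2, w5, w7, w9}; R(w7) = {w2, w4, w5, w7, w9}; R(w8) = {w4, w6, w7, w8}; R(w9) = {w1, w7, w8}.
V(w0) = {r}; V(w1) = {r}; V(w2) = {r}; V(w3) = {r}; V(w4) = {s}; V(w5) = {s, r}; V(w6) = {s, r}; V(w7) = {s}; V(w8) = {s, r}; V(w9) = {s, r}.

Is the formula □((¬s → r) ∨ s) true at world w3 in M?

At w3: □((¬s → r) ∨ s) requires (¬s → r) ∨ s at every successor {w0, w5, w6, w9}.
  At w0: (¬s → r) ∨ s is true.
  At w5: (¬s → r) ∨ s is true.
  At w6: (¬s → r) ∨ s is true.
  At w9: (¬s → r) ∨ s is true.
So □((¬s → r) ∨ s) is true at w3.

Yes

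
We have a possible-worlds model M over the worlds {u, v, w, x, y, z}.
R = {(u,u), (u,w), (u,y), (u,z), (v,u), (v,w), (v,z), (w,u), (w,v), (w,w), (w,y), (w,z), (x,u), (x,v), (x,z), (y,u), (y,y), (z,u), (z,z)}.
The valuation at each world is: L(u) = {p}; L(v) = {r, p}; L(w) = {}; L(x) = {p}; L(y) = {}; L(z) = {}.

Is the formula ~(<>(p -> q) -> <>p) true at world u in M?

At u: <>(p -> q) -> <>p is true, so ~(<>(p -> q) -> <>p) is false.
  At u: <>(p -> q) is true, <>p is true, so <>(p -> q) -> <>p is true.
    At u: <>(p -> q) requires p -> q at some successor in {u, w, y, z}.
      p -> q holds at w, so <>(p -> q) is true at u.
    At u: <>p requires p at some successor in {u, w, y, z}.
      p holds at u, so <>p is true at u.

No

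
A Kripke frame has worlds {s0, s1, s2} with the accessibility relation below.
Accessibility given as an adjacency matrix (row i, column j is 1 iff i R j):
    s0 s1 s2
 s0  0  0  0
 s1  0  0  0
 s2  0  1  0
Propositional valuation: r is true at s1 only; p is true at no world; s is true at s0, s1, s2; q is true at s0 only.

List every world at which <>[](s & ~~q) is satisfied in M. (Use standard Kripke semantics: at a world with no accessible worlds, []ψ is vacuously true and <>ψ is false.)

s2

Recall that []ψ holds at a world iff ψ holds at every accessible world, and <>ψ holds iff ψ holds at some accessible world.
Let φ = <>[](s & ~~q). Evaluate φ at each world:
  s0 (successors ∅): φ is false.
  s1 (successors ∅): φ is false.
  s2 (successors {s1}): φ is true.
For instance, at s2:
  At s2: <>[](s & ~~q) requires [](s & ~~q) at some successor in {s1}.
    [](s & ~~q) holds at s1, so <>[](s & ~~q) is true at s2.
      At s1: no accessible worlds, so [](s & ~~q) holds vacuously.
Satisfying worlds: {s2}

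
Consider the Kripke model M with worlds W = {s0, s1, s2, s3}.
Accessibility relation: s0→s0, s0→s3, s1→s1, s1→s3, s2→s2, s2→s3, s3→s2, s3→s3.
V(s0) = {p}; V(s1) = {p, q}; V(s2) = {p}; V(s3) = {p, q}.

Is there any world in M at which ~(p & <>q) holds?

Recall that <>ψ holds at a world iff ψ holds at some accessible world.
Let φ = ~(p & <>q). Evaluate φ at each world:
  s0 (successors {s0, s3}): φ is false.
  s1 (successors {s1, s3}): φ is false.
  s2 (successors {s2, s3}): φ is false.
  s3 (successors {s2, s3}): φ is false.
For instance, at s3:
  At s3: p & <>q is true, so ~(p & <>q) is false.
    At s3: p is true, <>q is true, so p & <>q is true.
      At s3: <>q requires q at some successor in {s2, s3}.
        q holds at s3, so <>q is true at s3.

No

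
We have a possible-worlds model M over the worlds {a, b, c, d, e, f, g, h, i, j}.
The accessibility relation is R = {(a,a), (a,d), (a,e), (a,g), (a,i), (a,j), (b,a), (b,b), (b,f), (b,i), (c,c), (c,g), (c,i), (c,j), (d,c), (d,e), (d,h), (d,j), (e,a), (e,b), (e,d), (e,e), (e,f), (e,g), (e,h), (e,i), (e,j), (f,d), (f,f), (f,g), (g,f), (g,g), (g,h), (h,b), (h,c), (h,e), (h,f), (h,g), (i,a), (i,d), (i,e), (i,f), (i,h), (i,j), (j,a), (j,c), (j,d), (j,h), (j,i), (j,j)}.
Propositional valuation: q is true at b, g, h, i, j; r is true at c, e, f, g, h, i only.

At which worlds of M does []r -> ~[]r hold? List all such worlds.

a, b, c, d, e, f, h, i, j

Let φ = []r -> ~[]r. Evaluate φ at each world:
  a (successors {a, d, e, g, i, j}): φ is true.
  b (successors {a, b, f, i}): φ is true.
  c (successors {c, g, i, j}): φ is true.
  d (successors {c, e, h, j}): φ is true.
  e (successors {a, b, d, e, f, g, h, i, j}): φ is true.
  f (successors {d, f, g}): φ is true.
  g (successors {f, g, h}): φ is false.
  h (successors {b, c, e, f, g}): φ is true.
  i (successors {a, d, e, f, h, j}): φ is true.
  j (successors {a, c, d, h, i, j}): φ is true.
For instance, at h:
  At h: []r is false, ~[]r is true, so []r -> ~[]r is true.
    At h: []r requires r at every successor {b, c, e, f, g}.
      r fails at b, so []r is false at h.
    At h: []r is false, so ~[]r is true.
      At h: []r requires r at every successor {b, c, e, f, g}.
        r fails at b, so []r is false at h.
Satisfying worlds: {a, b, c, d, e, f, h, i, j}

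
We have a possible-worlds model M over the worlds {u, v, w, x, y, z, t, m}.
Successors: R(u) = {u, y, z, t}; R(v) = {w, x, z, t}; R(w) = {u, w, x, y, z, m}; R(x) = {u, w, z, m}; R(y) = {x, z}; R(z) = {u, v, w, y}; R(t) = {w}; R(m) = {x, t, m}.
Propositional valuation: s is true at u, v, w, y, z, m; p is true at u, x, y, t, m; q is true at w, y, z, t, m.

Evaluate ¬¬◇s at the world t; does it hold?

At t: ¬◇s is false, so ¬¬◇s is true.
  At t: ◇s is true, so ¬◇s is false.
    At t: ◇s requires s at some successor in {w}.
      s holds at w, so ◇s is true at t.

Yes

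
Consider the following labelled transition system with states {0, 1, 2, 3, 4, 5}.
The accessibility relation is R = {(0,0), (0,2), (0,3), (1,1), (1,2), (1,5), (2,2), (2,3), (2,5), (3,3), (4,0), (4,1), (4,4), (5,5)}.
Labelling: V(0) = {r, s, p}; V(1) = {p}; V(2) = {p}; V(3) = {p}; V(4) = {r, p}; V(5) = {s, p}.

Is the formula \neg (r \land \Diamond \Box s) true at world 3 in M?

Yes

At 3: r \land \Diamond \Box s is false, so \neg (r \land \Diamond \Box s) is true.
  At 3: r is false, \Diamond \Box s is false, so r \land \Diamond \Box s is false.
    At 3: \Diamond \Box s requires \Box s at some successor in {3}.
      At 3: \Box s is false.
    So \Diamond \Box s is false at 3.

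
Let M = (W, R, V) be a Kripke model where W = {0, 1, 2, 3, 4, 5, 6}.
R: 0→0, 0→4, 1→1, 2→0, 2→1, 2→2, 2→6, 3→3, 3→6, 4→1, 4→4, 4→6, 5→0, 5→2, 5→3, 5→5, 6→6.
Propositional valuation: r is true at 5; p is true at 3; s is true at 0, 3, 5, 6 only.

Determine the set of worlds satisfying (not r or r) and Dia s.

Let φ = (not r or r) and Dia s. Evaluate φ at each world:
  0 (successors {0, 4}): φ is true.
  1 (successors {1}): φ is false.
  2 (successors {0, 1, 2, 6}): φ is true.
  3 (successors {3, 6}): φ is true.
  4 (successors {1, 4, 6}): φ is true.
  5 (successors {0, 2, 3, 5}): φ is true.
  6 (successors {6}): φ is true.
For instance, at 1:
  At 1: not r or r is true, Dia s is false, so (not r or r) and Dia s is false.
    At 1: Dia s requires s at some successor in {1}.
      At 1: s is false.
    So Dia s is false at 1.
Satisfying worlds: {0, 2, 3, 4, 5, 6}

0, 2, 3, 4, 5, 6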